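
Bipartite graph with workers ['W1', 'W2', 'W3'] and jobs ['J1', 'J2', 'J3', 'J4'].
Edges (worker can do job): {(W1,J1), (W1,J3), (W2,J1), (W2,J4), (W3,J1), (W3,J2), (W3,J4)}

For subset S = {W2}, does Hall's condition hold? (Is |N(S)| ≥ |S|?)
Yes: |N(S)| = 2, |S| = 1

Subset S = {W2}
Neighbors N(S) = {J1, J4}

|N(S)| = 2, |S| = 1
Hall's condition: |N(S)| ≥ |S| is satisfied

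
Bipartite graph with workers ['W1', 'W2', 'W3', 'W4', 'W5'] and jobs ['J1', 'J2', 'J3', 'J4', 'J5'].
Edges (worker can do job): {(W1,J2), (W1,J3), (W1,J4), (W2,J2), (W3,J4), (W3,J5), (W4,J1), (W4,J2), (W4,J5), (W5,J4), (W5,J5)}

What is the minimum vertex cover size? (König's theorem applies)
Minimum vertex cover size = 5

By König's theorem: in bipartite graphs,
min vertex cover = max matching = 5

Maximum matching has size 5, so minimum vertex cover also has size 5.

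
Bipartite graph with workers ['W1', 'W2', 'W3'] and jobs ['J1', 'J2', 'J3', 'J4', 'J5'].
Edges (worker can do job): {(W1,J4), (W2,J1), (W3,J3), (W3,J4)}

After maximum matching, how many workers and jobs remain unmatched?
Unmatched: 0 workers, 2 jobs

Maximum matching size: 3
Workers: 3 total, 3 matched, 0 unmatched
Jobs: 5 total, 3 matched, 2 unmatched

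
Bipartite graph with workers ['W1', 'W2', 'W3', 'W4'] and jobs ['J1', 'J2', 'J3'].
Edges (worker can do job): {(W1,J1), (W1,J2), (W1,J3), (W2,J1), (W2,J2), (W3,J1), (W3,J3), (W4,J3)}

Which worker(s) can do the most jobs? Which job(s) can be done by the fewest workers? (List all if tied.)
Most versatile: W1 (3 jobs); Least covered: J2 (2 workers)

Worker degrees (jobs they can do): W1:3, W2:2, W3:2, W4:1
Job degrees (workers who can do it): J1:3, J2:2, J3:3

Maximum worker degree is 3, achieved by: W1
Minimum job degree is 2, achieved by: J2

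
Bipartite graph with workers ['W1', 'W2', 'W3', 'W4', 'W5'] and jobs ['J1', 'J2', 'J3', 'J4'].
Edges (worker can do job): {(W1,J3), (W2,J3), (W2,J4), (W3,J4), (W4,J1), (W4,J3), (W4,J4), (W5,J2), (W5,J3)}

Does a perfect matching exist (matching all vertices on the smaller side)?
Yes, perfect matching exists (size 4)

Perfect matching: {(W1,J3), (W3,J4), (W4,J1), (W5,J2)}
All 4 vertices on the smaller side are matched.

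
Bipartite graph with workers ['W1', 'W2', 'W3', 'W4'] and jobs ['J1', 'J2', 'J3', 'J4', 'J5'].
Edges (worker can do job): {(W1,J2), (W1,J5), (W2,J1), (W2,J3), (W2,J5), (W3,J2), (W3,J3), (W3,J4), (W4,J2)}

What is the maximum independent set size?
Maximum independent set = 5

By König's theorem:
- Min vertex cover = Max matching = 4
- Max independent set = Total vertices - Min vertex cover
- Max independent set = 9 - 4 = 5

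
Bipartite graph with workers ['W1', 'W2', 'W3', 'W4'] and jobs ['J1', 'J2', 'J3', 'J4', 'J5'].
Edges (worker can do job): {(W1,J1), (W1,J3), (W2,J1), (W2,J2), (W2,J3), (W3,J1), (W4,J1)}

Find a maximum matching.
Matching: {(W1,J3), (W2,J2), (W4,J1)}

Maximum matching (size 3):
  W1 → J3
  W2 → J2
  W4 → J1

Each worker is assigned to at most one job, and each job to at most one worker.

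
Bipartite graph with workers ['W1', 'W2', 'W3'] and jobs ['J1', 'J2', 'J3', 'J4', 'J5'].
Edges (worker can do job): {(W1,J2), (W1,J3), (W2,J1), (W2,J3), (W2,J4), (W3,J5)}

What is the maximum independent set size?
Maximum independent set = 5

By König's theorem:
- Min vertex cover = Max matching = 3
- Max independent set = Total vertices - Min vertex cover
- Max independent set = 8 - 3 = 5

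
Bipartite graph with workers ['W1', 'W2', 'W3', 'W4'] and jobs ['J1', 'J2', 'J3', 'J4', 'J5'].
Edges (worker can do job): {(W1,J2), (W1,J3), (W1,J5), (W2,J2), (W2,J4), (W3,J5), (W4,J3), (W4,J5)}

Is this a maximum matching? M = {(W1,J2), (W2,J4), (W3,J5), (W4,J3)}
Yes, size 4 is maximum

Proposed matching has size 4.
Maximum matching size for this graph: 4.

This is a maximum matching.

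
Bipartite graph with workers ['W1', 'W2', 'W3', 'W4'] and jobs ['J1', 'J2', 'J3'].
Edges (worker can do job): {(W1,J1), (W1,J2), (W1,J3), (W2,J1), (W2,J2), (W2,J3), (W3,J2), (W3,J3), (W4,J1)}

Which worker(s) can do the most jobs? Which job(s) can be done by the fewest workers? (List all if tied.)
Most versatile: W1, W2 (3 jobs); Least covered: J1, J2, J3 (3 workers)

Worker degrees (jobs they can do): W1:3, W2:3, W3:2, W4:1
Job degrees (workers who can do it): J1:3, J2:3, J3:3

Maximum worker degree is 3, achieved by: W1, W2
Minimum job degree is 3, achieved by: J1, J2, J3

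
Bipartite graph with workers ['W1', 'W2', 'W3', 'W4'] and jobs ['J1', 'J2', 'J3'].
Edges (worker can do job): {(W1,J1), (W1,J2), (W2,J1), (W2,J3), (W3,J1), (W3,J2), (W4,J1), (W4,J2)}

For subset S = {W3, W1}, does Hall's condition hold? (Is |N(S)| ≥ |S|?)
Yes: |N(S)| = 2, |S| = 2

Subset S = {W3, W1}
Neighbors N(S) = {J1, J2}

|N(S)| = 2, |S| = 2
Hall's condition: |N(S)| ≥ |S| is satisfied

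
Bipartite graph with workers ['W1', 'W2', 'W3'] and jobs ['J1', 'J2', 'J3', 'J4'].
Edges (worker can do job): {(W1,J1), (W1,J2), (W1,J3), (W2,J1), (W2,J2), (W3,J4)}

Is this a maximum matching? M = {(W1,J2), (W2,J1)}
No, size 2 is not maximum

Proposed matching has size 2.
Maximum matching size for this graph: 3.

This is NOT maximum - can be improved to size 3.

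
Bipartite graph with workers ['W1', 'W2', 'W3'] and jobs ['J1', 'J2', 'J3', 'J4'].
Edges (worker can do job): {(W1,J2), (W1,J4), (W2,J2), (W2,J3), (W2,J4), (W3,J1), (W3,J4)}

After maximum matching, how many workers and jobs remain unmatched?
Unmatched: 0 workers, 1 jobs

Maximum matching size: 3
Workers: 3 total, 3 matched, 0 unmatched
Jobs: 4 total, 3 matched, 1 unmatched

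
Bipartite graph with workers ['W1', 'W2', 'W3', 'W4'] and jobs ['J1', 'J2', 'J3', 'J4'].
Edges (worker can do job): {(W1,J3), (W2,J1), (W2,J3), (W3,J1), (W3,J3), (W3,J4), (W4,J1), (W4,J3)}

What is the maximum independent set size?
Maximum independent set = 5

By König's theorem:
- Min vertex cover = Max matching = 3
- Max independent set = Total vertices - Min vertex cover
- Max independent set = 8 - 3 = 5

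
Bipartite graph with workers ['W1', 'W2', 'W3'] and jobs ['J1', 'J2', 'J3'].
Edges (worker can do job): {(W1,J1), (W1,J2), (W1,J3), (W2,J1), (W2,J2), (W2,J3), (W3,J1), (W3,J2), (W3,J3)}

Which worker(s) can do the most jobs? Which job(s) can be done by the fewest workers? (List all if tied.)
Most versatile: W1, W2, W3 (3 jobs); Least covered: J1, J2, J3 (3 workers)

Worker degrees (jobs they can do): W1:3, W2:3, W3:3
Job degrees (workers who can do it): J1:3, J2:3, J3:3

Maximum worker degree is 3, achieved by: W1, W2, W3
Minimum job degree is 3, achieved by: J1, J2, J3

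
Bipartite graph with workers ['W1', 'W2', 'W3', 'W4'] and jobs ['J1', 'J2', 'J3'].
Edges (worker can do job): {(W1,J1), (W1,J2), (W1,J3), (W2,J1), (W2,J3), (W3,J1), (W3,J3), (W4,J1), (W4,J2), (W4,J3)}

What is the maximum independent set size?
Maximum independent set = 4

By König's theorem:
- Min vertex cover = Max matching = 3
- Max independent set = Total vertices - Min vertex cover
- Max independent set = 7 - 3 = 4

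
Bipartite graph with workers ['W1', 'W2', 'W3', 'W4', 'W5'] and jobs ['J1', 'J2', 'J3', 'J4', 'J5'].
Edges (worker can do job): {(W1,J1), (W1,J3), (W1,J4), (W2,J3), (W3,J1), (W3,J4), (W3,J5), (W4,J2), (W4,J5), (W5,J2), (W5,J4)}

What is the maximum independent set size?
Maximum independent set = 5

By König's theorem:
- Min vertex cover = Max matching = 5
- Max independent set = Total vertices - Min vertex cover
- Max independent set = 10 - 5 = 5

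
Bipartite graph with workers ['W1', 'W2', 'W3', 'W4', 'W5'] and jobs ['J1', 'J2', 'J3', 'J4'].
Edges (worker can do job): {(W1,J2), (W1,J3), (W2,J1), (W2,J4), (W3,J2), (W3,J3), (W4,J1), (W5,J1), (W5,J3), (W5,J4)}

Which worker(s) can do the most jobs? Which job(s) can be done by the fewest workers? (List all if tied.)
Most versatile: W5 (3 jobs); Least covered: J2, J4 (2 workers)

Worker degrees (jobs they can do): W1:2, W2:2, W3:2, W4:1, W5:3
Job degrees (workers who can do it): J1:3, J2:2, J3:3, J4:2

Maximum worker degree is 3, achieved by: W5
Minimum job degree is 2, achieved by: J2, J4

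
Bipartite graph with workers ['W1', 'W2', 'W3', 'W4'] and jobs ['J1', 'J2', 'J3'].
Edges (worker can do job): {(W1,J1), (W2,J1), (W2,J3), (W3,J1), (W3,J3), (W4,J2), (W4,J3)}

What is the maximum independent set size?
Maximum independent set = 4

By König's theorem:
- Min vertex cover = Max matching = 3
- Max independent set = Total vertices - Min vertex cover
- Max independent set = 7 - 3 = 4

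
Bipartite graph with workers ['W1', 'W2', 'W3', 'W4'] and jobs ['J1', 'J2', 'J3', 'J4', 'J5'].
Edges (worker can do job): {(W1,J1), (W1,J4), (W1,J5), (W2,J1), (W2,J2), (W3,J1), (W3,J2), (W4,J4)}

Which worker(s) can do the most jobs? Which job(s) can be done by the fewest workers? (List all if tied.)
Most versatile: W1 (3 jobs); Least covered: J3 (0 workers)

Worker degrees (jobs they can do): W1:3, W2:2, W3:2, W4:1
Job degrees (workers who can do it): J1:3, J2:2, J3:0, J4:2, J5:1

Maximum worker degree is 3, achieved by: W1
Minimum job degree is 0, achieved by: J3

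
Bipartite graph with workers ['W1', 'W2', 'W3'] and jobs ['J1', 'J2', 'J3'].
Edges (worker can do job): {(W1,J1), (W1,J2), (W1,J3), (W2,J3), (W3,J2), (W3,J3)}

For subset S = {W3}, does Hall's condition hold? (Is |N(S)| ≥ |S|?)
Yes: |N(S)| = 2, |S| = 1

Subset S = {W3}
Neighbors N(S) = {J2, J3}

|N(S)| = 2, |S| = 1
Hall's condition: |N(S)| ≥ |S| is satisfied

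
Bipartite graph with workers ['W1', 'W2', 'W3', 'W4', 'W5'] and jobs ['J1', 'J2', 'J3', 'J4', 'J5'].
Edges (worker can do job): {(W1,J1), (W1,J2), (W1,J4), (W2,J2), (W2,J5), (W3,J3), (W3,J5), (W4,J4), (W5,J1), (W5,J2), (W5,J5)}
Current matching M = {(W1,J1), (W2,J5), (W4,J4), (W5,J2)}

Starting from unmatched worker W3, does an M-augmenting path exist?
Yes: W3 → J3

An M-augmenting path alternates non-matching / matching edges, starting and ending at unmatched vertices.
Path: W3 → J3
(J3 is unmatched in M, so the path is augmenting.)
Flipping edges along this path would increase |M| from 4 to 5.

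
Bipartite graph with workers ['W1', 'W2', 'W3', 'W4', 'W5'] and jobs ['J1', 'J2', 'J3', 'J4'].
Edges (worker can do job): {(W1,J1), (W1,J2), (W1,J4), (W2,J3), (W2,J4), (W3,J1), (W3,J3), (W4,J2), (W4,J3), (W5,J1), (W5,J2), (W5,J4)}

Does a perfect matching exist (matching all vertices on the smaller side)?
Yes, perfect matching exists (size 4)

Perfect matching: {(W1,J4), (W3,J3), (W4,J2), (W5,J1)}
All 4 vertices on the smaller side are matched.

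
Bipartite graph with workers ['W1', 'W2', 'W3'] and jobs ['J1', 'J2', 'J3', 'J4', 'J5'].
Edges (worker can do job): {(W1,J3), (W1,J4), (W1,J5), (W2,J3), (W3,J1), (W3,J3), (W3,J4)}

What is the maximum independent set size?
Maximum independent set = 5

By König's theorem:
- Min vertex cover = Max matching = 3
- Max independent set = Total vertices - Min vertex cover
- Max independent set = 8 - 3 = 5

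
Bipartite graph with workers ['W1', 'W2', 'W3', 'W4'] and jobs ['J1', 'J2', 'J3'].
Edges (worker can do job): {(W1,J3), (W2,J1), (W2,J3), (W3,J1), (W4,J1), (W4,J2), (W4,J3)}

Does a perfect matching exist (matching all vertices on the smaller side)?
Yes, perfect matching exists (size 3)

Perfect matching: {(W1,J3), (W3,J1), (W4,J2)}
All 3 vertices on the smaller side are matched.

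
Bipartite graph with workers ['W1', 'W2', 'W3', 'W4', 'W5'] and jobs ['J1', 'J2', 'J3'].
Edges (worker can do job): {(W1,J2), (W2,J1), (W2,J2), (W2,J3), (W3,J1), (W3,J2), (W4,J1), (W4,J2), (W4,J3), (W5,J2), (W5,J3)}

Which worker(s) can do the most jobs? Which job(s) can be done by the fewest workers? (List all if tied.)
Most versatile: W2, W4 (3 jobs); Least covered: J1, J3 (3 workers)

Worker degrees (jobs they can do): W1:1, W2:3, W3:2, W4:3, W5:2
Job degrees (workers who can do it): J1:3, J2:5, J3:3

Maximum worker degree is 3, achieved by: W2, W4
Minimum job degree is 3, achieved by: J1, J3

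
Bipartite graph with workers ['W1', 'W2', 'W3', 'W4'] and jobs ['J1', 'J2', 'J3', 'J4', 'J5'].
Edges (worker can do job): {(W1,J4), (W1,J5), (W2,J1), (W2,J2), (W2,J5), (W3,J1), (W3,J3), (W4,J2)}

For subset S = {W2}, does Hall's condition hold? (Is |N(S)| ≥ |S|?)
Yes: |N(S)| = 3, |S| = 1

Subset S = {W2}
Neighbors N(S) = {J1, J2, J5}

|N(S)| = 3, |S| = 1
Hall's condition: |N(S)| ≥ |S| is satisfied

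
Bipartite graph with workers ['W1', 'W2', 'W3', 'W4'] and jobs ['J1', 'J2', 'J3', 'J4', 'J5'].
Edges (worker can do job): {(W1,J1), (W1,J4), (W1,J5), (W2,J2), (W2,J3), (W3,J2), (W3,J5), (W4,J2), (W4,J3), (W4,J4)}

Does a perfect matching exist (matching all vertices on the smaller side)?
Yes, perfect matching exists (size 4)

Perfect matching: {(W1,J1), (W2,J2), (W3,J5), (W4,J3)}
All 4 vertices on the smaller side are matched.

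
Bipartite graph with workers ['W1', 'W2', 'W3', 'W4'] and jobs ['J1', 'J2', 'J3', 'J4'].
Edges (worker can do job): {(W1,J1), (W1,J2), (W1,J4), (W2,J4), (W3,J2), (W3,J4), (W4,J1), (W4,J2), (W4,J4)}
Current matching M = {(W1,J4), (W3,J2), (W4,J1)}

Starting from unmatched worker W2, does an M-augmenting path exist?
No augmenting path from W2

Alternating search from W2 reaches jobs: {J1, J2, J4}.
Every reachable job is already matched in M, and following those matched edges back to workers exposes no further unvisited jobs.
No M-augmenting path from W2 exists.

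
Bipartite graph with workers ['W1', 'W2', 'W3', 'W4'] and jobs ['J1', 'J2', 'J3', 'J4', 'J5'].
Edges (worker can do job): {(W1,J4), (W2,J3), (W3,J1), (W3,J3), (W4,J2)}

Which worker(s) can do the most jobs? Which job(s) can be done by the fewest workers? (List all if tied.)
Most versatile: W3 (2 jobs); Least covered: J5 (0 workers)

Worker degrees (jobs they can do): W1:1, W2:1, W3:2, W4:1
Job degrees (workers who can do it): J1:1, J2:1, J3:2, J4:1, J5:0

Maximum worker degree is 2, achieved by: W3
Minimum job degree is 0, achieved by: J5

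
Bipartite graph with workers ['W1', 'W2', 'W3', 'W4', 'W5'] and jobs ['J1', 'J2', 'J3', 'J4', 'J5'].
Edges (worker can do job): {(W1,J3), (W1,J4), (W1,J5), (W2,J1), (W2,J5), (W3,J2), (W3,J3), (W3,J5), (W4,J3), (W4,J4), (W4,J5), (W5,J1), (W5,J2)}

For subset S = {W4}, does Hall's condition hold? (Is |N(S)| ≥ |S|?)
Yes: |N(S)| = 3, |S| = 1

Subset S = {W4}
Neighbors N(S) = {J3, J4, J5}

|N(S)| = 3, |S| = 1
Hall's condition: |N(S)| ≥ |S| is satisfied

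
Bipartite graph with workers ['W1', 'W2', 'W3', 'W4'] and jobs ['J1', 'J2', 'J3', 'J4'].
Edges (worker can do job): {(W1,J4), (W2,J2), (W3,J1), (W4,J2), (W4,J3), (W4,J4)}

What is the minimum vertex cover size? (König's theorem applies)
Minimum vertex cover size = 4

By König's theorem: in bipartite graphs,
min vertex cover = max matching = 4

Maximum matching has size 4, so minimum vertex cover also has size 4.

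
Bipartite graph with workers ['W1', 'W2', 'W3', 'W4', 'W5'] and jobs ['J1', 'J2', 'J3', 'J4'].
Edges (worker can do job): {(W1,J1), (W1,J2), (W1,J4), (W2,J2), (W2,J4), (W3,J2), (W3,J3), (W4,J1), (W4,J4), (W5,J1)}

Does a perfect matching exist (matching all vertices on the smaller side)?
Yes, perfect matching exists (size 4)

Perfect matching: {(W1,J2), (W3,J3), (W4,J4), (W5,J1)}
All 4 vertices on the smaller side are matched.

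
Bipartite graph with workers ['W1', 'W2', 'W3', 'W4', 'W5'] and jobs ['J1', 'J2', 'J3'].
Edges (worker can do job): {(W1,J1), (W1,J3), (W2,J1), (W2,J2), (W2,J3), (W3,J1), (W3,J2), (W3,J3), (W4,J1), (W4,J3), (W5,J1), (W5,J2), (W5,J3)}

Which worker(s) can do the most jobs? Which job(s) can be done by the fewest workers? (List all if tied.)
Most versatile: W2, W3, W5 (3 jobs); Least covered: J2 (3 workers)

Worker degrees (jobs they can do): W1:2, W2:3, W3:3, W4:2, W5:3
Job degrees (workers who can do it): J1:5, J2:3, J3:5

Maximum worker degree is 3, achieved by: W2, W3, W5
Minimum job degree is 3, achieved by: J2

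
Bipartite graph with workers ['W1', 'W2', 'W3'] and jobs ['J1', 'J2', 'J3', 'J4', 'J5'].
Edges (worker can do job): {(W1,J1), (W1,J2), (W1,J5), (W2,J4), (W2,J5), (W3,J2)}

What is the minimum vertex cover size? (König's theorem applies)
Minimum vertex cover size = 3

By König's theorem: in bipartite graphs,
min vertex cover = max matching = 3

Maximum matching has size 3, so minimum vertex cover also has size 3.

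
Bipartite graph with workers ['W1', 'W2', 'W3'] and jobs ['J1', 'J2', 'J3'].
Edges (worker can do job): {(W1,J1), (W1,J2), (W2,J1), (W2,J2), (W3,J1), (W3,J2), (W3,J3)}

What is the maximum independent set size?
Maximum independent set = 3

By König's theorem:
- Min vertex cover = Max matching = 3
- Max independent set = Total vertices - Min vertex cover
- Max independent set = 6 - 3 = 3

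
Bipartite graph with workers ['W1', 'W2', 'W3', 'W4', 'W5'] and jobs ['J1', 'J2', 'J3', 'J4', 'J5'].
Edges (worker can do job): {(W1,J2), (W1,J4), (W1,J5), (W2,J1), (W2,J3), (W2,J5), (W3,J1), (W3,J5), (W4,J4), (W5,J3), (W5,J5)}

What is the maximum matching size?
Maximum matching size = 5

Maximum matching: {(W1,J2), (W2,J3), (W3,J1), (W4,J4), (W5,J5)}
Size: 5

This assigns 5 workers to 5 distinct jobs.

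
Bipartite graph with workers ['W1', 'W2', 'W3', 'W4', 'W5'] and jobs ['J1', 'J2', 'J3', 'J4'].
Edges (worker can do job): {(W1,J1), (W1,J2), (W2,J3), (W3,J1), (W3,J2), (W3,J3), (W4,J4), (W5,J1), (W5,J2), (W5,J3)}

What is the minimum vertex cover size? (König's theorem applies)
Minimum vertex cover size = 4

By König's theorem: in bipartite graphs,
min vertex cover = max matching = 4

Maximum matching has size 4, so minimum vertex cover also has size 4.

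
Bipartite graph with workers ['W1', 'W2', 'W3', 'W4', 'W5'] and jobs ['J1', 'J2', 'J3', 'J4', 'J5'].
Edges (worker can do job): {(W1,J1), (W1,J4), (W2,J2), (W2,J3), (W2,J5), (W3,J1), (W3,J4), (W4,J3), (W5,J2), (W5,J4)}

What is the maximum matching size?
Maximum matching size = 5

Maximum matching: {(W1,J4), (W2,J5), (W3,J1), (W4,J3), (W5,J2)}
Size: 5

This assigns 5 workers to 5 distinct jobs.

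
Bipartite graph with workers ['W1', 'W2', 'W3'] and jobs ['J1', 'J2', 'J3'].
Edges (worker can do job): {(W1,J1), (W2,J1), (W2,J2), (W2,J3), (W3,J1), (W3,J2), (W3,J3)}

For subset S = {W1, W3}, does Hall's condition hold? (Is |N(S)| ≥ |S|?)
Yes: |N(S)| = 3, |S| = 2

Subset S = {W1, W3}
Neighbors N(S) = {J1, J2, J3}

|N(S)| = 3, |S| = 2
Hall's condition: |N(S)| ≥ |S| is satisfied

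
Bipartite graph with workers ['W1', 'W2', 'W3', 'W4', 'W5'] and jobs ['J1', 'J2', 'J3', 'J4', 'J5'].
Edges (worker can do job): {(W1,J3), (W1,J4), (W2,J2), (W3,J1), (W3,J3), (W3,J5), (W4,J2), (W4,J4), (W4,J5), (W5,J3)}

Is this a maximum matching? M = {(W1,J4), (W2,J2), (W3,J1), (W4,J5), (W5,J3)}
Yes, size 5 is maximum

Proposed matching has size 5.
Maximum matching size for this graph: 5.

This is a maximum matching.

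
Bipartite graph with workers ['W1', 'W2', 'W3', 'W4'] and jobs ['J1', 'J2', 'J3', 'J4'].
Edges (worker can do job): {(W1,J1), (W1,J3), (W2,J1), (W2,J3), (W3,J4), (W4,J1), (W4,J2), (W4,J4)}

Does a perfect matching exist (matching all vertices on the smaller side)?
Yes, perfect matching exists (size 4)

Perfect matching: {(W1,J1), (W2,J3), (W3,J4), (W4,J2)}
All 4 vertices on the smaller side are matched.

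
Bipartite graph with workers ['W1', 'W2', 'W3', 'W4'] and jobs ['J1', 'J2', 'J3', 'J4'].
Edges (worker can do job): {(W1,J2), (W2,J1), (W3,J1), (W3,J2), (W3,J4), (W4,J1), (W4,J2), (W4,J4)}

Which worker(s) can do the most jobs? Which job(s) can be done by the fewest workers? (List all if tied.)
Most versatile: W3, W4 (3 jobs); Least covered: J3 (0 workers)

Worker degrees (jobs they can do): W1:1, W2:1, W3:3, W4:3
Job degrees (workers who can do it): J1:3, J2:3, J3:0, J4:2

Maximum worker degree is 3, achieved by: W3, W4
Minimum job degree is 0, achieved by: J3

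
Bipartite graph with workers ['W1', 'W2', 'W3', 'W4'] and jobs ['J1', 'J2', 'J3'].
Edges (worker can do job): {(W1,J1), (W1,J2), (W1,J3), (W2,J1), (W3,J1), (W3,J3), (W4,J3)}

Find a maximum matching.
Matching: {(W1,J2), (W3,J1), (W4,J3)}

Maximum matching (size 3):
  W1 → J2
  W3 → J1
  W4 → J3

Each worker is assigned to at most one job, and each job to at most one worker.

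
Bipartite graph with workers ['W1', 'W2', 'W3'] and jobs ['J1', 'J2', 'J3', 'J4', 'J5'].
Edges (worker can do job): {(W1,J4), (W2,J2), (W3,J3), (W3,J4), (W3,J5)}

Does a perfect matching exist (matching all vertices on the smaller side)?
Yes, perfect matching exists (size 3)

Perfect matching: {(W1,J4), (W2,J2), (W3,J5)}
All 3 vertices on the smaller side are matched.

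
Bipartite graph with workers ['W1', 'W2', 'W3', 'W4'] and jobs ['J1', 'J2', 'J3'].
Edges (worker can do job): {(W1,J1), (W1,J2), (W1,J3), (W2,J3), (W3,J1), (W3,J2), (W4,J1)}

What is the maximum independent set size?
Maximum independent set = 4

By König's theorem:
- Min vertex cover = Max matching = 3
- Max independent set = Total vertices - Min vertex cover
- Max independent set = 7 - 3 = 4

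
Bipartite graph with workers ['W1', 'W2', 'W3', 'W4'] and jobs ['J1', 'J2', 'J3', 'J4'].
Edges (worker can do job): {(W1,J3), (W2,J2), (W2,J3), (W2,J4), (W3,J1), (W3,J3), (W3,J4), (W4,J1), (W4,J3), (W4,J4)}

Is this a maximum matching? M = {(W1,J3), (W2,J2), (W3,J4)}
No, size 3 is not maximum

Proposed matching has size 3.
Maximum matching size for this graph: 4.

This is NOT maximum - can be improved to size 4.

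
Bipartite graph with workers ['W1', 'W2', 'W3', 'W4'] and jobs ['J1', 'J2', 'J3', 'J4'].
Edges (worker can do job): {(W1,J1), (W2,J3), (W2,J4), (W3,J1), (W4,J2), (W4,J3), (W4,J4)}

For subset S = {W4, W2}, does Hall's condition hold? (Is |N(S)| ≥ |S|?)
Yes: |N(S)| = 3, |S| = 2

Subset S = {W4, W2}
Neighbors N(S) = {J2, J3, J4}

|N(S)| = 3, |S| = 2
Hall's condition: |N(S)| ≥ |S| is satisfied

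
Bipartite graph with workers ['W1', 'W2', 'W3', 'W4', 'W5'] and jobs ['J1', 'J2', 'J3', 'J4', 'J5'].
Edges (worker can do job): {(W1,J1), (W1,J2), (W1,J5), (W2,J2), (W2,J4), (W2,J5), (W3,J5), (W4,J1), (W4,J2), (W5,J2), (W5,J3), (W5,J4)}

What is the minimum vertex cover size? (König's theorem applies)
Minimum vertex cover size = 5

By König's theorem: in bipartite graphs,
min vertex cover = max matching = 5

Maximum matching has size 5, so minimum vertex cover also has size 5.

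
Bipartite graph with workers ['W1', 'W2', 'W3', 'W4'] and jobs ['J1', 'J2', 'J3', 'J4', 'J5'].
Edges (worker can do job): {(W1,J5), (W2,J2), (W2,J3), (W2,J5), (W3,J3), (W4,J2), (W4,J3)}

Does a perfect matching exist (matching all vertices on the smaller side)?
No, maximum matching has size 3 < 4

Maximum matching has size 3, need 4 for perfect matching.
Unmatched workers: ['W2']
Unmatched jobs: ['J1', 'J4']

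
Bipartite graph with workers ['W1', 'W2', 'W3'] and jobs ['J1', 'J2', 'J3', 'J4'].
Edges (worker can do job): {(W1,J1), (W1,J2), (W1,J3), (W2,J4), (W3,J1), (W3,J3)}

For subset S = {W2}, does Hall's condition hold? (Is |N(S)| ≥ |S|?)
Yes: |N(S)| = 1, |S| = 1

Subset S = {W2}
Neighbors N(S) = {J4}

|N(S)| = 1, |S| = 1
Hall's condition: |N(S)| ≥ |S| is satisfied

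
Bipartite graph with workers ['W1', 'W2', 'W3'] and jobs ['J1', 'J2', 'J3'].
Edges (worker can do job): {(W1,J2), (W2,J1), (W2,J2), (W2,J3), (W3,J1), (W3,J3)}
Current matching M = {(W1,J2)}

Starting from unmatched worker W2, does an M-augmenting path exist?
Yes: W2 → J1

An M-augmenting path alternates non-matching / matching edges, starting and ending at unmatched vertices.
Path: W2 → J1
(J1 is unmatched in M, so the path is augmenting.)
Flipping edges along this path would increase |M| from 1 to 2.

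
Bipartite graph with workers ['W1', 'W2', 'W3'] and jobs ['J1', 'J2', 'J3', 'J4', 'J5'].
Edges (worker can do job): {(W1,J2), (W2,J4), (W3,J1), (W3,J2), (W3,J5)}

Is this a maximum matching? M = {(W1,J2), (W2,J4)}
No, size 2 is not maximum

Proposed matching has size 2.
Maximum matching size for this graph: 3.

This is NOT maximum - can be improved to size 3.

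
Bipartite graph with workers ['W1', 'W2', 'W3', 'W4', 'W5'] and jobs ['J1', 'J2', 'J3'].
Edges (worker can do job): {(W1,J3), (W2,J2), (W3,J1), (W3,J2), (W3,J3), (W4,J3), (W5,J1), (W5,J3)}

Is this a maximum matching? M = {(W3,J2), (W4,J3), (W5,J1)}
Yes, size 3 is maximum

Proposed matching has size 3.
Maximum matching size for this graph: 3.

This is a maximum matching.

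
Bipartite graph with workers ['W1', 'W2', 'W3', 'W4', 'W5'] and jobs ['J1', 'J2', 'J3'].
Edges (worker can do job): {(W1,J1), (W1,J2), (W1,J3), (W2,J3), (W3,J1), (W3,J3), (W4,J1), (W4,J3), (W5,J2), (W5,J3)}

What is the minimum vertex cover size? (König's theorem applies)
Minimum vertex cover size = 3

By König's theorem: in bipartite graphs,
min vertex cover = max matching = 3

Maximum matching has size 3, so minimum vertex cover also has size 3.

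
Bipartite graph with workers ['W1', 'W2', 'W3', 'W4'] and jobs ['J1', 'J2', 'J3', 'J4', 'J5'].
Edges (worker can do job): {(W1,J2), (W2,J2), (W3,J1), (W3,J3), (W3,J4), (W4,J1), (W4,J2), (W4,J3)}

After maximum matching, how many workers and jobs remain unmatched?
Unmatched: 1 workers, 2 jobs

Maximum matching size: 3
Workers: 4 total, 3 matched, 1 unmatched
Jobs: 5 total, 3 matched, 2 unmatched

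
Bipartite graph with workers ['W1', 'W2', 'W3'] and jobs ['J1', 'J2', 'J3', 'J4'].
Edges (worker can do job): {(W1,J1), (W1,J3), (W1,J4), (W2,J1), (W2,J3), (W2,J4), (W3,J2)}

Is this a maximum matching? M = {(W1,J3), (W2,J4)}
No, size 2 is not maximum

Proposed matching has size 2.
Maximum matching size for this graph: 3.

This is NOT maximum - can be improved to size 3.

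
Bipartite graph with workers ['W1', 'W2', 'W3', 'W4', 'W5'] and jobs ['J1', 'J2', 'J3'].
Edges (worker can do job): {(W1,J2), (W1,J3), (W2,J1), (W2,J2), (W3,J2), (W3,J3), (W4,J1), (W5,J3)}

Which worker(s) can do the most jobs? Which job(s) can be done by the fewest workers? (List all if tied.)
Most versatile: W1, W2, W3 (2 jobs); Least covered: J1 (2 workers)

Worker degrees (jobs they can do): W1:2, W2:2, W3:2, W4:1, W5:1
Job degrees (workers who can do it): J1:2, J2:3, J3:3

Maximum worker degree is 2, achieved by: W1, W2, W3
Minimum job degree is 2, achieved by: J1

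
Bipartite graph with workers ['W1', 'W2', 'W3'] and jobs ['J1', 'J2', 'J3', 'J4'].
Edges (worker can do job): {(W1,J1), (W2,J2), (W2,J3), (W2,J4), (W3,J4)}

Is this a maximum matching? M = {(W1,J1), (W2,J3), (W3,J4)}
Yes, size 3 is maximum

Proposed matching has size 3.
Maximum matching size for this graph: 3.

This is a maximum matching.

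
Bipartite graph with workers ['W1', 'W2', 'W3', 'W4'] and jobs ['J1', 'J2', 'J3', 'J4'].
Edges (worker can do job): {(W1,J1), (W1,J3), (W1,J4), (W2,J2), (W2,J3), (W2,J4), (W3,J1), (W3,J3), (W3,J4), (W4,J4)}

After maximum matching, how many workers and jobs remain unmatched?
Unmatched: 0 workers, 0 jobs

Maximum matching size: 4
Workers: 4 total, 4 matched, 0 unmatched
Jobs: 4 total, 4 matched, 0 unmatched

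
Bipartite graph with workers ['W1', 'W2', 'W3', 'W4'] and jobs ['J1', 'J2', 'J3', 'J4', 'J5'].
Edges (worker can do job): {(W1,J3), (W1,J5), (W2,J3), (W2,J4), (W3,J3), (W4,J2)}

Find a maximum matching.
Matching: {(W1,J5), (W2,J4), (W3,J3), (W4,J2)}

Maximum matching (size 4):
  W1 → J5
  W2 → J4
  W3 → J3
  W4 → J2

Each worker is assigned to at most one job, and each job to at most one worker.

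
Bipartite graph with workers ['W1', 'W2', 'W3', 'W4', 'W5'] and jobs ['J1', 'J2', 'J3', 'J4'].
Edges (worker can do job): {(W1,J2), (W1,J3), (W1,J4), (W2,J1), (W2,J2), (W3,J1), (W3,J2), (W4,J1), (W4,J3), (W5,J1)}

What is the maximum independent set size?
Maximum independent set = 5

By König's theorem:
- Min vertex cover = Max matching = 4
- Max independent set = Total vertices - Min vertex cover
- Max independent set = 9 - 4 = 5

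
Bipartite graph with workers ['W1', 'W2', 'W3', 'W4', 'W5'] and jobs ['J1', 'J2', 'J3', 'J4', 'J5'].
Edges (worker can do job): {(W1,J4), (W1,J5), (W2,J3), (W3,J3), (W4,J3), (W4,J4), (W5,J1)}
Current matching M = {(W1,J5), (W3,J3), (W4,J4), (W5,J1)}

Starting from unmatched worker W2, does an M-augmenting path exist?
No augmenting path from W2

Alternating search from W2 reaches jobs: {J3}.
Every reachable job is already matched in M, and following those matched edges back to workers exposes no further unvisited jobs.
No M-augmenting path from W2 exists.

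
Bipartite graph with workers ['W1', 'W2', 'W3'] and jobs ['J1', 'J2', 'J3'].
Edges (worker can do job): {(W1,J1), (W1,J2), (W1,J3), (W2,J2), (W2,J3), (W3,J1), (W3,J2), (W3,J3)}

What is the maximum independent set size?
Maximum independent set = 3

By König's theorem:
- Min vertex cover = Max matching = 3
- Max independent set = Total vertices - Min vertex cover
- Max independent set = 6 - 3 = 3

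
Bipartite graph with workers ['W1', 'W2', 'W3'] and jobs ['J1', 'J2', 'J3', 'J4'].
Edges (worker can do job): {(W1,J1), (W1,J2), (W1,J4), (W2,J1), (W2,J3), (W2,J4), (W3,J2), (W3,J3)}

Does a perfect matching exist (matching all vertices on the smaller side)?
Yes, perfect matching exists (size 3)

Perfect matching: {(W1,J1), (W2,J3), (W3,J2)}
All 3 vertices on the smaller side are matched.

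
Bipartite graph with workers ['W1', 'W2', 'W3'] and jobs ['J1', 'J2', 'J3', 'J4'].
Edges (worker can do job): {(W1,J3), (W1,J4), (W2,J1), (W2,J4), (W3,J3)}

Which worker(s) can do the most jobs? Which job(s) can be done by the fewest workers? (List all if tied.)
Most versatile: W1, W2 (2 jobs); Least covered: J2 (0 workers)

Worker degrees (jobs they can do): W1:2, W2:2, W3:1
Job degrees (workers who can do it): J1:1, J2:0, J3:2, J4:2

Maximum worker degree is 2, achieved by: W1, W2
Minimum job degree is 0, achieved by: J2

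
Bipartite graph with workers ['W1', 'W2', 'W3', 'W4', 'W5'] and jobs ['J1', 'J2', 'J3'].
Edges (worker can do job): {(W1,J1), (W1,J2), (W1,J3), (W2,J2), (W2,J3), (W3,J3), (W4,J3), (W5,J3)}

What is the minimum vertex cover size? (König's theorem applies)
Minimum vertex cover size = 3

By König's theorem: in bipartite graphs,
min vertex cover = max matching = 3

Maximum matching has size 3, so minimum vertex cover also has size 3.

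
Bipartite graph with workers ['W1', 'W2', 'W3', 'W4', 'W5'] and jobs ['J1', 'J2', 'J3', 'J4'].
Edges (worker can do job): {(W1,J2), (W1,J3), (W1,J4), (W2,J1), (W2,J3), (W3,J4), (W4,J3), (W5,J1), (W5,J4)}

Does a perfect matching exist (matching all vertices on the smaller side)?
Yes, perfect matching exists (size 4)

Perfect matching: {(W1,J2), (W3,J4), (W4,J3), (W5,J1)}
All 4 vertices on the smaller side are matched.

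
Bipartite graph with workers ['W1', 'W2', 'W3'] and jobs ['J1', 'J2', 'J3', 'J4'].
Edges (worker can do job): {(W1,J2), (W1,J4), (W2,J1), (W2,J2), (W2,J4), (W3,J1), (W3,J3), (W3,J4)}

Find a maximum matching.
Matching: {(W1,J4), (W2,J2), (W3,J1)}

Maximum matching (size 3):
  W1 → J4
  W2 → J2
  W3 → J1

Each worker is assigned to at most one job, and each job to at most one worker.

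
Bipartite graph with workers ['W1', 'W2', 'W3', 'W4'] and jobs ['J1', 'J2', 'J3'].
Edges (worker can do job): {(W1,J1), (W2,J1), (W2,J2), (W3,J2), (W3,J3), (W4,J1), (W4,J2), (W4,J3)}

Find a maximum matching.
Matching: {(W1,J1), (W3,J2), (W4,J3)}

Maximum matching (size 3):
  W1 → J1
  W3 → J2
  W4 → J3

Each worker is assigned to at most one job, and each job to at most one worker.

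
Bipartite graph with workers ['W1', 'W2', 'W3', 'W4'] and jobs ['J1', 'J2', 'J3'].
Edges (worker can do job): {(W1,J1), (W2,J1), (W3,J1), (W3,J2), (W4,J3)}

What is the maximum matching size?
Maximum matching size = 3

Maximum matching: {(W1,J1), (W3,J2), (W4,J3)}
Size: 3

This assigns 3 workers to 3 distinct jobs.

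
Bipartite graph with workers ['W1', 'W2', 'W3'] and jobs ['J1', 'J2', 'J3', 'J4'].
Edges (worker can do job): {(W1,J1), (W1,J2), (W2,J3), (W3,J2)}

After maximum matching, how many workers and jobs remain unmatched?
Unmatched: 0 workers, 1 jobs

Maximum matching size: 3
Workers: 3 total, 3 matched, 0 unmatched
Jobs: 4 total, 3 matched, 1 unmatched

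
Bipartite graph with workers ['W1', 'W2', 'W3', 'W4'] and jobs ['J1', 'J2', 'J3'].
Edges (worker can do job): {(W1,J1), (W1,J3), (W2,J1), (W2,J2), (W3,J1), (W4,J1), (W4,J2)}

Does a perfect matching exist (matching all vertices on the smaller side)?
Yes, perfect matching exists (size 3)

Perfect matching: {(W1,J3), (W3,J1), (W4,J2)}
All 3 vertices on the smaller side are matched.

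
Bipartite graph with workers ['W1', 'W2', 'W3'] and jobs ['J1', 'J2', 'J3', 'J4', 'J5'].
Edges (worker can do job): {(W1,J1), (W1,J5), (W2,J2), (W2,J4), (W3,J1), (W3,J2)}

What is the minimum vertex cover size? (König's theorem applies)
Minimum vertex cover size = 3

By König's theorem: in bipartite graphs,
min vertex cover = max matching = 3

Maximum matching has size 3, so minimum vertex cover also has size 3.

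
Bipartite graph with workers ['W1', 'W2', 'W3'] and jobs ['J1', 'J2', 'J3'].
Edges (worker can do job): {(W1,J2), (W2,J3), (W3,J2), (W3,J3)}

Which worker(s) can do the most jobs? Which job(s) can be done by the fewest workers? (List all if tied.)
Most versatile: W3 (2 jobs); Least covered: J1 (0 workers)

Worker degrees (jobs they can do): W1:1, W2:1, W3:2
Job degrees (workers who can do it): J1:0, J2:2, J3:2

Maximum worker degree is 2, achieved by: W3
Minimum job degree is 0, achieved by: J1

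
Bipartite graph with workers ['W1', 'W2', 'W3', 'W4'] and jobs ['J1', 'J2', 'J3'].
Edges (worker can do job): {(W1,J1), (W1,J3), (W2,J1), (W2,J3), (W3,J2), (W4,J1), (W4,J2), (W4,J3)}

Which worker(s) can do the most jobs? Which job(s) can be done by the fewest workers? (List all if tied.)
Most versatile: W4 (3 jobs); Least covered: J2 (2 workers)

Worker degrees (jobs they can do): W1:2, W2:2, W3:1, W4:3
Job degrees (workers who can do it): J1:3, J2:2, J3:3

Maximum worker degree is 3, achieved by: W4
Minimum job degree is 2, achieved by: J2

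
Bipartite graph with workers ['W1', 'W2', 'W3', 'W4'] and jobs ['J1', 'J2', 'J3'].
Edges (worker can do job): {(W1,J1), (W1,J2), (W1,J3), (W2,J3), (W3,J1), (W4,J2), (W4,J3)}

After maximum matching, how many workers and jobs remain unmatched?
Unmatched: 1 workers, 0 jobs

Maximum matching size: 3
Workers: 4 total, 3 matched, 1 unmatched
Jobs: 3 total, 3 matched, 0 unmatched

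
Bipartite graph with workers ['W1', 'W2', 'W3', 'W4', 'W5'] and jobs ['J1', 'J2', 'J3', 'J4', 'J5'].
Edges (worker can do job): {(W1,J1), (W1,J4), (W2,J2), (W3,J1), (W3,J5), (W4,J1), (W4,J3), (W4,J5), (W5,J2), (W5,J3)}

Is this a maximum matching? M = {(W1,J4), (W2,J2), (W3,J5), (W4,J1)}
No, size 4 is not maximum

Proposed matching has size 4.
Maximum matching size for this graph: 5.

This is NOT maximum - can be improved to size 5.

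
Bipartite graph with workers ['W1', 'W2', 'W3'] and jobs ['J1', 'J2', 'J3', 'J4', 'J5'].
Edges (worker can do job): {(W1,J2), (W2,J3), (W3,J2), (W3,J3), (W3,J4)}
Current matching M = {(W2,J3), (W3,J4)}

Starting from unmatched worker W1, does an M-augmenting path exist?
Yes: W1 → J2

An M-augmenting path alternates non-matching / matching edges, starting and ending at unmatched vertices.
Path: W1 → J2
(J2 is unmatched in M, so the path is augmenting.)
Flipping edges along this path would increase |M| from 2 to 3.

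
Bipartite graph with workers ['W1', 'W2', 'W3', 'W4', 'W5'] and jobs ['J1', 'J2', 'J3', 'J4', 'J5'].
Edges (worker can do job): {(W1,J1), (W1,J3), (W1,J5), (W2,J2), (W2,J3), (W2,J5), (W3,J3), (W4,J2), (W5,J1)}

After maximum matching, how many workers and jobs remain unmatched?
Unmatched: 1 workers, 1 jobs

Maximum matching size: 4
Workers: 5 total, 4 matched, 1 unmatched
Jobs: 5 total, 4 matched, 1 unmatched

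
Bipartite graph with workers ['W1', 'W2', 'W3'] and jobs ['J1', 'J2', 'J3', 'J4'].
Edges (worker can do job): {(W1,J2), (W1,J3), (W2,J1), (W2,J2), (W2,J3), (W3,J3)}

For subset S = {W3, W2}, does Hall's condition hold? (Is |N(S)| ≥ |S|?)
Yes: |N(S)| = 3, |S| = 2

Subset S = {W3, W2}
Neighbors N(S) = {J1, J2, J3}

|N(S)| = 3, |S| = 2
Hall's condition: |N(S)| ≥ |S| is satisfied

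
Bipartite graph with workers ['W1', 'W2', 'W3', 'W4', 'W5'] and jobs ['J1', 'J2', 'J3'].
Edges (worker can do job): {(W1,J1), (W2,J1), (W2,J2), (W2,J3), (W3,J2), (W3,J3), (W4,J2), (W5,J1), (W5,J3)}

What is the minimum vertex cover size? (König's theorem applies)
Minimum vertex cover size = 3

By König's theorem: in bipartite graphs,
min vertex cover = max matching = 3

Maximum matching has size 3, so minimum vertex cover also has size 3.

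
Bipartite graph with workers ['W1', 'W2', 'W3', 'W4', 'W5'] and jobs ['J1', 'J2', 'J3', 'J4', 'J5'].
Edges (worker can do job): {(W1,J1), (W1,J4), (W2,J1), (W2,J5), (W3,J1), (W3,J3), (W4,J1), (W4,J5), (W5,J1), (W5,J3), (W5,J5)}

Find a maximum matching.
Matching: {(W1,J4), (W3,J3), (W4,J5), (W5,J1)}

Maximum matching (size 4):
  W1 → J4
  W3 → J3
  W4 → J5
  W5 → J1

Each worker is assigned to at most one job, and each job to at most one worker.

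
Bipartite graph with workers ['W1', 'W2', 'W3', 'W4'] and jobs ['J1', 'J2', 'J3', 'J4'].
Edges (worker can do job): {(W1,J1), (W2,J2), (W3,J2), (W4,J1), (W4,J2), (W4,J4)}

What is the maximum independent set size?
Maximum independent set = 5

By König's theorem:
- Min vertex cover = Max matching = 3
- Max independent set = Total vertices - Min vertex cover
- Max independent set = 8 - 3 = 5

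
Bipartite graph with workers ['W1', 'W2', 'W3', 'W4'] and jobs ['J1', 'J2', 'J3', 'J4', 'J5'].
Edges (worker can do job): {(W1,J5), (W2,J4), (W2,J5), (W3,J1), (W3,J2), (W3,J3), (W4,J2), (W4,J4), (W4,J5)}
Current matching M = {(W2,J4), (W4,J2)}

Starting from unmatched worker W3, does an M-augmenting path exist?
Yes: W3 → J1

An M-augmenting path alternates non-matching / matching edges, starting and ending at unmatched vertices.
Path: W3 → J1
(J1 is unmatched in M, so the path is augmenting.)
Flipping edges along this path would increase |M| from 2 to 3.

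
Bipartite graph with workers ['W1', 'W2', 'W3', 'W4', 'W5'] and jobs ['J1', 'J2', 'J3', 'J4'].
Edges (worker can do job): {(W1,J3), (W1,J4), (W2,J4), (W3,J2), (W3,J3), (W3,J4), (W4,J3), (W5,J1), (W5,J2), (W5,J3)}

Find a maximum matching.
Matching: {(W1,J4), (W3,J2), (W4,J3), (W5,J1)}

Maximum matching (size 4):
  W1 → J4
  W3 → J2
  W4 → J3
  W5 → J1

Each worker is assigned to at most one job, and each job to at most one worker.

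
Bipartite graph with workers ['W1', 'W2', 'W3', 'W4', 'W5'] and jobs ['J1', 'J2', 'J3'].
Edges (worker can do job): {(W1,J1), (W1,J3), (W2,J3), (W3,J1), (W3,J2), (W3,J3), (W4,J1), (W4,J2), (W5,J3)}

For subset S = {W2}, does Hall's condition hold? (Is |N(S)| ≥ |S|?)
Yes: |N(S)| = 1, |S| = 1

Subset S = {W2}
Neighbors N(S) = {J3}

|N(S)| = 1, |S| = 1
Hall's condition: |N(S)| ≥ |S| is satisfied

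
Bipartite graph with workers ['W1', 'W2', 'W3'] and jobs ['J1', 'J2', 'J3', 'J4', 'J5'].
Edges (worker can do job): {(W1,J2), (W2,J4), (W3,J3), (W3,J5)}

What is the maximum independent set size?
Maximum independent set = 5

By König's theorem:
- Min vertex cover = Max matching = 3
- Max independent set = Total vertices - Min vertex cover
- Max independent set = 8 - 3 = 5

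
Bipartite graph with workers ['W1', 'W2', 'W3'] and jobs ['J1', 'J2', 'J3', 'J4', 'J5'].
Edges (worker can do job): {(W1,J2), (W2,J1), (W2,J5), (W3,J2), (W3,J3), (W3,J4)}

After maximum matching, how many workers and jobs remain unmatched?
Unmatched: 0 workers, 2 jobs

Maximum matching size: 3
Workers: 3 total, 3 matched, 0 unmatched
Jobs: 5 total, 3 matched, 2 unmatched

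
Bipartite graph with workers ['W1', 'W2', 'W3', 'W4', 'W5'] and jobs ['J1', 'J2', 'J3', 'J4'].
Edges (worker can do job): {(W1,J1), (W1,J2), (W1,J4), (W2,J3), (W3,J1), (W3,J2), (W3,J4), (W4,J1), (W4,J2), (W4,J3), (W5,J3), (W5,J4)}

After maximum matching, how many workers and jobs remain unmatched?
Unmatched: 1 workers, 0 jobs

Maximum matching size: 4
Workers: 5 total, 4 matched, 1 unmatched
Jobs: 4 total, 4 matched, 0 unmatched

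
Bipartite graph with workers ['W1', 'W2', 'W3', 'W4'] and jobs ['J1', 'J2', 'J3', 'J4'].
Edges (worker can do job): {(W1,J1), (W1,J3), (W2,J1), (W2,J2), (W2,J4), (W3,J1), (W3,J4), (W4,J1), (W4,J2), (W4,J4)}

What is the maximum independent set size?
Maximum independent set = 4

By König's theorem:
- Min vertex cover = Max matching = 4
- Max independent set = Total vertices - Min vertex cover
- Max independent set = 8 - 4 = 4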